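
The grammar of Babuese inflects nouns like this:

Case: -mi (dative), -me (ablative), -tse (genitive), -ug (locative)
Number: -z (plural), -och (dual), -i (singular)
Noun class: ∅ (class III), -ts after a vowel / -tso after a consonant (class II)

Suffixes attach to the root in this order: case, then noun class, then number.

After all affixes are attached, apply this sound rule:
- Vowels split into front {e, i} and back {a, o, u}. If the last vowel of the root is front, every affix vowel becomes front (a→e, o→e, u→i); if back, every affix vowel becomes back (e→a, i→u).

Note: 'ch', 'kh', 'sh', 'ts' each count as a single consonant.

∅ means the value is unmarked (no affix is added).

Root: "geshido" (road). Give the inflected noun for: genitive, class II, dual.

Attach case genitive -tse → geshidotse.
Attach noun class class II -ts (after vowel 'e') → geshidotsets.
Attach number dual -och → geshidotsetsoch.
Apply vowel harmony: geshidotsetsoch → geshidotsatsoch.

geshidotsatsoch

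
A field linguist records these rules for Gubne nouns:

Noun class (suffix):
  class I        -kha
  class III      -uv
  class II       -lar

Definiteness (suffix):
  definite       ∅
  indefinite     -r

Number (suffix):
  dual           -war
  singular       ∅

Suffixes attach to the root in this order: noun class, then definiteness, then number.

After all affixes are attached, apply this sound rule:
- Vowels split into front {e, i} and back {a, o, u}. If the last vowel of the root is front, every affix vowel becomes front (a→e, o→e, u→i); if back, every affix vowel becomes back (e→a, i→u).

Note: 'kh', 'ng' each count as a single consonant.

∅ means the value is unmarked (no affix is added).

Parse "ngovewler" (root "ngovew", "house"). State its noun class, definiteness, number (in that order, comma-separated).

Segment: ngovew-lar.
noun class: -lar → class II.
definiteness: ∅ → definite.
number: ∅ → singular.

class II, definite, singular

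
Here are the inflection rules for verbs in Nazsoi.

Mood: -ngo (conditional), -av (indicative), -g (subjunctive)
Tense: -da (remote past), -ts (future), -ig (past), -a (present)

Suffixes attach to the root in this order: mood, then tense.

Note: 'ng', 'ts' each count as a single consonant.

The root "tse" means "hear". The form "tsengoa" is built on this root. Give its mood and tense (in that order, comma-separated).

conditional, present

Segment: tse-ngo-a.
mood: -ngo → conditional.
tense: -a → present.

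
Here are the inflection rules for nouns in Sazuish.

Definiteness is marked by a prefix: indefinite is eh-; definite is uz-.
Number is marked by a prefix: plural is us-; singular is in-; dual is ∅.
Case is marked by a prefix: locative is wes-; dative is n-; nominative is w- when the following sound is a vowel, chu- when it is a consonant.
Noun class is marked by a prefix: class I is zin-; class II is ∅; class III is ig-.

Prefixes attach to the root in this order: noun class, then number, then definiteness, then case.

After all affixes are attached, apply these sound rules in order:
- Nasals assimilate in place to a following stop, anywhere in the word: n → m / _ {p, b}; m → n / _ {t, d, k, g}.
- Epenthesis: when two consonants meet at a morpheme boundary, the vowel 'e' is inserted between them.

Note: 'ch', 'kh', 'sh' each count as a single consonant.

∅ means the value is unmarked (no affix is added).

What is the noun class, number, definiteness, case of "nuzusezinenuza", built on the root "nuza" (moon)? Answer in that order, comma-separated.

class I, plural, definite, dative

Segment: n-uz-us-zin-nuza.
noun class: zin- → class I.
number: us- → plural.
definiteness: uz- → definite.
case: n- → dative.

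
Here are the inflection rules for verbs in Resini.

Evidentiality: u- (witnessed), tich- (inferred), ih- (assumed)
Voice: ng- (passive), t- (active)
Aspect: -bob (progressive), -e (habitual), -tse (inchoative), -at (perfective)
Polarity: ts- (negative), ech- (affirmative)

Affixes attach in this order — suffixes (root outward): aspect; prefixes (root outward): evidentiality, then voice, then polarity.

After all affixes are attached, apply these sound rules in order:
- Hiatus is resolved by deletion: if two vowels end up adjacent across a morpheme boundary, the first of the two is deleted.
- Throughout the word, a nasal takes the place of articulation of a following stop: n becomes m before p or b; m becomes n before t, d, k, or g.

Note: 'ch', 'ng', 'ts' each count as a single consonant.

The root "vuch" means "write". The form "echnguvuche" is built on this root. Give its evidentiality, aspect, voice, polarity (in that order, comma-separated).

witnessed, habitual, passive, affirmative

Segment: ech-ng-u-vuch-e.
evidentiality: u- → witnessed.
aspect: -e → habitual.
voice: ng- → passive.
polarity: ech- → affirmative.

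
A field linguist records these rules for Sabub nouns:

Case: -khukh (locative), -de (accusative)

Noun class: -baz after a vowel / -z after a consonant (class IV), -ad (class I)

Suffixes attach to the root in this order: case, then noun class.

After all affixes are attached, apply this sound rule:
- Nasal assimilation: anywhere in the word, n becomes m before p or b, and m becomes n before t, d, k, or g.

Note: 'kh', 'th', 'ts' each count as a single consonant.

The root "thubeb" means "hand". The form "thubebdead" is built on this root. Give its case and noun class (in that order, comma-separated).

Segment: thubeb-de-ad.
case: -de → accusative.
noun class: -ad → class I.

accusative, class I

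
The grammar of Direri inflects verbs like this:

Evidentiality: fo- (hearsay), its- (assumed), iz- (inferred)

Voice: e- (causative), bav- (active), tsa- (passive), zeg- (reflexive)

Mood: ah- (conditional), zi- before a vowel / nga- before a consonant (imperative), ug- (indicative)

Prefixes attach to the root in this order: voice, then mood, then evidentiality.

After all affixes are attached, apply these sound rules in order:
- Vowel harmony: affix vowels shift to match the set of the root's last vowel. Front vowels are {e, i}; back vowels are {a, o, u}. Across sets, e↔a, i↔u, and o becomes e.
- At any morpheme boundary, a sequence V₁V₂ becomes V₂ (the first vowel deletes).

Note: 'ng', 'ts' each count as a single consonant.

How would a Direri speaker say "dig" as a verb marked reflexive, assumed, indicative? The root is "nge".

itsigzegnge

Attach voice reflexive zeg- → zegnge.
Attach mood indicative ug- → ugzegnge.
Attach evidentiality assumed its- → itsugzegnge.
Apply vowel harmony: itsugzegnge → itsigzegnge.
Vowel deletion: no change.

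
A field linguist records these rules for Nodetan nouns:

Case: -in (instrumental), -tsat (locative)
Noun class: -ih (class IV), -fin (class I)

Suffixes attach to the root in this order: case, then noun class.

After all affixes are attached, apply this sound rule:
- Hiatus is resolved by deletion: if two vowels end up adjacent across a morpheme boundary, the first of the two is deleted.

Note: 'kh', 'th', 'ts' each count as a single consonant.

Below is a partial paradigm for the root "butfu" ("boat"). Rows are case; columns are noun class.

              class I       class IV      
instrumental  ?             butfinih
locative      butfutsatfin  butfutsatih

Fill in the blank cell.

butfinfin

Attach case instrumental -in → butfuin.
Attach noun class class I -fin → butfuinfin.
Apply vowel deletion: butfuinfin → butfinfin.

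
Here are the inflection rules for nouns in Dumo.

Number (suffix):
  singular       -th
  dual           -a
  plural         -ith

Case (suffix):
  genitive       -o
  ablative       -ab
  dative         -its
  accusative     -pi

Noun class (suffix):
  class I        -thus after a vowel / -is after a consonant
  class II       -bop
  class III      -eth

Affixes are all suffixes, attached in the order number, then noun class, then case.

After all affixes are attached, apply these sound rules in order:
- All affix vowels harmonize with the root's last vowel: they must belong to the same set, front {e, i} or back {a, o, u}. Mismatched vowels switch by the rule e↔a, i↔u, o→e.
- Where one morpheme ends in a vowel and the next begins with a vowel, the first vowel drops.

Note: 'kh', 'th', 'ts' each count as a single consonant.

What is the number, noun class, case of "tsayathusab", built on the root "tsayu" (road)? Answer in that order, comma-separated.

Segment: tsayu-a-thus-ab.
number: -a → dual.
noun class: -thus/is → class I.
case: -ab → ablative.

dual, class I, ablative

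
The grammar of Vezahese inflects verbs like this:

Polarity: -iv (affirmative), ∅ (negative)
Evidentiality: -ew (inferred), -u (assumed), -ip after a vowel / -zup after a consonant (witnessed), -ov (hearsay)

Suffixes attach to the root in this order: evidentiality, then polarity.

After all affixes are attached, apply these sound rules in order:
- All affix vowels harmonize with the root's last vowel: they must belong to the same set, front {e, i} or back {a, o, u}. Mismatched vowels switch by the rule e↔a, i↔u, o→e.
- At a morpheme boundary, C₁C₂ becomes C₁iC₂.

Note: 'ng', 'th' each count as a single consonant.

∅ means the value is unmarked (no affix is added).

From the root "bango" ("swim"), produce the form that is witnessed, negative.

bangoup

Attach evidentiality witnessed -ip (after vowel 'o') → bangoip.
polarity = negative: zero marking, form stays bangoip.
Apply vowel harmony: bangoip → bangoup.
Epenthesis: no change.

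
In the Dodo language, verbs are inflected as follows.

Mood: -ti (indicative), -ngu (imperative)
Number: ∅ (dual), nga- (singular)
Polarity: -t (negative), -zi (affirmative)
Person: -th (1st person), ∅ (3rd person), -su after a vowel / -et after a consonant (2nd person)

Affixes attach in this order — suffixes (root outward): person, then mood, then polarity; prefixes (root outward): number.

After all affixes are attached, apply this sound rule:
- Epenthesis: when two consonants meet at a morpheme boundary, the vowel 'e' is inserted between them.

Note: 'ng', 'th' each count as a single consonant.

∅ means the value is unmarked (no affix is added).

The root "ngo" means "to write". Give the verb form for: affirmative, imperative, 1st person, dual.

Attach person 1st person -th → ngoth.
Attach mood imperative -ngu → ngothngu.
number = dual: zero marking, form stays ngothngu.
Attach polarity affirmative -zi → ngothnguzi.
Apply epenthesis: ngothnguzi → ngothenguzi.

ngothenguzi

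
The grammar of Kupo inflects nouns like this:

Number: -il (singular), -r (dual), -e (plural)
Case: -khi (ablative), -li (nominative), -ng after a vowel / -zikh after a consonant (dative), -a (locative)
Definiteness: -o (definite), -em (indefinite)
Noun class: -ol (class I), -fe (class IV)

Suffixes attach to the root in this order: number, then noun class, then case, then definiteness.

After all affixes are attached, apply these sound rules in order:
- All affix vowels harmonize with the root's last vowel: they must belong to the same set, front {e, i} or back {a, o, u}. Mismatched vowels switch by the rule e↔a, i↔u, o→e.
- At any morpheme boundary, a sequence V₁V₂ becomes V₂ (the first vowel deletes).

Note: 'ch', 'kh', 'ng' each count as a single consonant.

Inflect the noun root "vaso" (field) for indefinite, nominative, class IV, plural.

Attach number plural -e → vasoe.
Attach noun class class IV -fe → vasoefe.
Attach case nominative -li → vasoefeli.
Attach definiteness indefinite -em → vasoefeliem.
Apply vowel harmony: vasoefeliem → vasoafaluam.
Apply vowel deletion: vasoafaluam → vasafalam.

vasafalam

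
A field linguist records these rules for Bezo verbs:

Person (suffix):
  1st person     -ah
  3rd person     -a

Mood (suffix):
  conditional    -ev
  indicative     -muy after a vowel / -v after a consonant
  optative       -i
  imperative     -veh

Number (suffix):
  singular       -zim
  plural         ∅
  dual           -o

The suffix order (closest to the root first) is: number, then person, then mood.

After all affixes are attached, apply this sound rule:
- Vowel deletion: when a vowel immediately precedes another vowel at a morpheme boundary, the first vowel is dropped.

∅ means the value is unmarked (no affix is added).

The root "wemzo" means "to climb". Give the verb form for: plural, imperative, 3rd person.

number = plural: zero marking, form stays wemzo.
Attach person 3rd person -a → wemzoa.
Attach mood imperative -veh → wemzoaveh.
Apply vowel deletion: wemzoaveh → wemzaveh.

wemzaveh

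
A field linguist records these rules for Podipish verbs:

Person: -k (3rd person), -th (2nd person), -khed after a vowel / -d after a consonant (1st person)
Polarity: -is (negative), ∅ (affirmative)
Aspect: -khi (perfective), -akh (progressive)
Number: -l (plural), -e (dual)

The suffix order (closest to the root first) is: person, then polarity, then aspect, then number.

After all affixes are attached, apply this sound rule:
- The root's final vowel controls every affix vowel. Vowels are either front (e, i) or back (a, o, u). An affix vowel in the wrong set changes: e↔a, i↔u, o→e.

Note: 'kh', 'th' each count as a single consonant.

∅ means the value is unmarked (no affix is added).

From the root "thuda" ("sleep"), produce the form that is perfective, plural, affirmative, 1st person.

thudakhadkhul

Attach person 1st person -khed (after vowel 'a') → thudakhed.
polarity = affirmative: zero marking, form stays thudakhed.
Attach aspect perfective -khi → thudakhedkhi.
Attach number plural -l → thudakhedkhil.
Apply vowel harmony: thudakhedkhil → thudakhadkhul.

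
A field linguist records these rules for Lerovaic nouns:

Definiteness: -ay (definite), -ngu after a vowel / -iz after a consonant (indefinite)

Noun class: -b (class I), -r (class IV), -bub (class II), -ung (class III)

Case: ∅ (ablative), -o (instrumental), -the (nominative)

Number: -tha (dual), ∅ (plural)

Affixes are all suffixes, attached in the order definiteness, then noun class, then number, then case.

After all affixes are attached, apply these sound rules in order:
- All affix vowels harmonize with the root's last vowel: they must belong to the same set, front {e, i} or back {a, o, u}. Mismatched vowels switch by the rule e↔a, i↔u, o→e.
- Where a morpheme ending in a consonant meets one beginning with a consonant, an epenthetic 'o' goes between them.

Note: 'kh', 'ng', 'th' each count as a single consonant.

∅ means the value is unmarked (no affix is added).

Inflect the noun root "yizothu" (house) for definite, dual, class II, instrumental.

Attach definiteness definite -ay → yizothuay.
Attach noun class class II -bub → yizothuaybub.
Attach number dual -tha → yizothuaybubtha.
Attach case instrumental -o → yizothuaybubthao.
Vowel harmony: no change.
Apply epenthesis: yizothuaybubthao → yizothuayobubothao.

yizothuayobubothao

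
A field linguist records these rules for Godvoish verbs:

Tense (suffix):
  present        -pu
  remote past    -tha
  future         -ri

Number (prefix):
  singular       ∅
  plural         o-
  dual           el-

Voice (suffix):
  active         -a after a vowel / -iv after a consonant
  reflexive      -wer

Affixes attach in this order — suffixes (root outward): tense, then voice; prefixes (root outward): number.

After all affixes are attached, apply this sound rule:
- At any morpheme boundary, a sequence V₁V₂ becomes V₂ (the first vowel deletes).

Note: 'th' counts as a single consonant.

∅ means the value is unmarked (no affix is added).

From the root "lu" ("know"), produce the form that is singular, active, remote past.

lutha

Attach tense remote past -tha → lutha.
Attach voice active -a (after vowel 'a') → luthaa.
number = singular: zero marking, form stays luthaa.
Apply vowel deletion: luthaa → lutha.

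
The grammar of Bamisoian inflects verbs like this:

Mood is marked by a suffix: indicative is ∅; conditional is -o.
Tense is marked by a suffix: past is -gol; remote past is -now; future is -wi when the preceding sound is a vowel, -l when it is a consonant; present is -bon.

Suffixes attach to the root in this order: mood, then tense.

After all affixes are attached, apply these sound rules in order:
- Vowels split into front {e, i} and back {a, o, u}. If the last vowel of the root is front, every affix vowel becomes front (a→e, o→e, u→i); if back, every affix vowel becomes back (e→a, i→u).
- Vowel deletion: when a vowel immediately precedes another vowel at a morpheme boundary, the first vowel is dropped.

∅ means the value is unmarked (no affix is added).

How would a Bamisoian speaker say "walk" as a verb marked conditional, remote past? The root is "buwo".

buwonow

Attach mood conditional -o → buwoo.
Attach tense remote past -now → buwoonow.
Vowel harmony: no change.
Apply vowel deletion: buwoonow → buwonow.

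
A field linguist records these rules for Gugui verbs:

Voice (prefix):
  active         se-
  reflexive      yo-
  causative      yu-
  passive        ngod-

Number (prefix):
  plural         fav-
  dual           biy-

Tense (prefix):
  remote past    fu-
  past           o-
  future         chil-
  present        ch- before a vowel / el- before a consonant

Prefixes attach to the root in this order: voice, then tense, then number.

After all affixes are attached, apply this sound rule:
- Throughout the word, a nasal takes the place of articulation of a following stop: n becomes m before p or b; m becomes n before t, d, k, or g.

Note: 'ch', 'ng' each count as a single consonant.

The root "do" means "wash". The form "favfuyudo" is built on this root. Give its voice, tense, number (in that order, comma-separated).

causative, remote past, plural

Segment: fav-fu-yu-do.
voice: yu- → causative.
tense: fu- → remote past.
number: fav- → plural.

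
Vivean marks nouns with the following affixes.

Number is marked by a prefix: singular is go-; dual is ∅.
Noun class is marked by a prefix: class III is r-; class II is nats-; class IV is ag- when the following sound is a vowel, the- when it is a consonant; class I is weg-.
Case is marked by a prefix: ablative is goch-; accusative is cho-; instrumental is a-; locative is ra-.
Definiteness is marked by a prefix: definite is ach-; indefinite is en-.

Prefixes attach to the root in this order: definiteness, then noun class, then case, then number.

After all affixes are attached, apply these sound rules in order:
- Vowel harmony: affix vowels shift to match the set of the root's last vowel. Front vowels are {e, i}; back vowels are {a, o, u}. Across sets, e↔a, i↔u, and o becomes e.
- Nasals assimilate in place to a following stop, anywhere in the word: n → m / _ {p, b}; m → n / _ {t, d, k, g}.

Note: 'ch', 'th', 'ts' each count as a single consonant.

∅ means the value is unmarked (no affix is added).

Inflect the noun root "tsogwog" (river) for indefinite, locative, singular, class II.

Attach definiteness indefinite en- → entsogwog.
Attach noun class class II nats- → natsentsogwog.
Attach case locative ra- → ranatsentsogwog.
Attach number singular go- → goranatsentsogwog.
Apply vowel harmony: goranatsentsogwog → goranatsantsogwog.
Nasal assimilation: no change.

goranatsantsogwog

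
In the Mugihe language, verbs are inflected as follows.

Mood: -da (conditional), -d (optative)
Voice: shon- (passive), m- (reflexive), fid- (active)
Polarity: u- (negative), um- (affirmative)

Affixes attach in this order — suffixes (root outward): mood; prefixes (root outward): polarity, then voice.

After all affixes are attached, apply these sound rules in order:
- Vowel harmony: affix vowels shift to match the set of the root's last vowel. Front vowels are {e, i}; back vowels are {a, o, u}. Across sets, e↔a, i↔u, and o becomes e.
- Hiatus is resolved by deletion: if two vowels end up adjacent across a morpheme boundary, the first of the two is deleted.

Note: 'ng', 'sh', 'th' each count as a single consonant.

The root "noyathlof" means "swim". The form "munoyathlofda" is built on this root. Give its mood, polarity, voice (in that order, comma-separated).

Segment: m-u-noyathlof-da.
mood: -da → conditional.
polarity: u- → negative.
voice: m- → reflexive.

conditional, negative, reflexive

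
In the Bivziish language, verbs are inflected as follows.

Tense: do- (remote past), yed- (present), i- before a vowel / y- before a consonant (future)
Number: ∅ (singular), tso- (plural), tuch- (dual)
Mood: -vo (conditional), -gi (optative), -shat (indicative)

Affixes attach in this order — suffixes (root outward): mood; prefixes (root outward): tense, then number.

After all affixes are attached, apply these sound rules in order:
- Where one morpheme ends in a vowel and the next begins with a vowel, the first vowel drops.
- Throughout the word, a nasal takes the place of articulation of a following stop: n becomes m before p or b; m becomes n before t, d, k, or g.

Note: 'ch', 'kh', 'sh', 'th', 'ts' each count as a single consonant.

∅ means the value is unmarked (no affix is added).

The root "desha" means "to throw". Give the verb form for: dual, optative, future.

tuchydeshagi

Attach tense future y- (before consonant 'd') → ydesha.
Attach mood optative -gi → ydeshagi.
Attach number dual tuch- → tuchydeshagi.
Vowel deletion: no change.
Nasal assimilation: no change.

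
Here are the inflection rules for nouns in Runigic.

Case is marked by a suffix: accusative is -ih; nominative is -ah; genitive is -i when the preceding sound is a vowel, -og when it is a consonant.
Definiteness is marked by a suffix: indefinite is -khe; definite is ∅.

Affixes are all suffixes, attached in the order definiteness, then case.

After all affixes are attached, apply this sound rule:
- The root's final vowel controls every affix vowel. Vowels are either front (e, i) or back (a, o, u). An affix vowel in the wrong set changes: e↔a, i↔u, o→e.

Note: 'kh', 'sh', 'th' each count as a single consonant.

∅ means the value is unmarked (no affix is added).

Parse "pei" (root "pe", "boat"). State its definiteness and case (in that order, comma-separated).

definite, genitive

Segment: pe-i.
definiteness: ∅ → definite.
case: -i/og → genitive.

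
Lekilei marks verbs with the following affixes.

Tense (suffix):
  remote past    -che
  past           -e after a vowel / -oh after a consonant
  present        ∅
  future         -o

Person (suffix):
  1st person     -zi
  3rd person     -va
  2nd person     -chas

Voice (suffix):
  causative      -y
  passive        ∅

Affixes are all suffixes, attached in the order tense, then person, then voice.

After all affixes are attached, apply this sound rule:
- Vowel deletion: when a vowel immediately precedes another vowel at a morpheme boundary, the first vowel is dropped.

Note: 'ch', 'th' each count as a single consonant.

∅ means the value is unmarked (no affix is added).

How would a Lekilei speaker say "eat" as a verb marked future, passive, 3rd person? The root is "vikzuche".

Attach tense future -o → vikzucheo.
Attach person 3rd person -va → vikzucheova.
voice = passive: zero marking, form stays vikzucheova.
Apply vowel deletion: vikzucheova → vikzuchova.

vikzuchova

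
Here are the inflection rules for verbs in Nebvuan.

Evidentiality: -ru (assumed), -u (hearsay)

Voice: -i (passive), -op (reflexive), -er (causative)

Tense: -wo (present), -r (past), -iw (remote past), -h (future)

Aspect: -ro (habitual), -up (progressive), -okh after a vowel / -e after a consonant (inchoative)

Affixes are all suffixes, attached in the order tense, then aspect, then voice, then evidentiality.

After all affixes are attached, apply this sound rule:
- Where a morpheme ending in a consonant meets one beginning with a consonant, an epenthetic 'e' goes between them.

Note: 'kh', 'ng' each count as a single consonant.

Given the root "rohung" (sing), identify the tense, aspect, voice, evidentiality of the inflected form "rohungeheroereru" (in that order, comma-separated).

Segment: rohung-h-ro-er-ru.
tense: -h → future.
aspect: -ro → habitual.
voice: -er → causative.
evidentiality: -ru → assumed.

future, habitual, causative, assumed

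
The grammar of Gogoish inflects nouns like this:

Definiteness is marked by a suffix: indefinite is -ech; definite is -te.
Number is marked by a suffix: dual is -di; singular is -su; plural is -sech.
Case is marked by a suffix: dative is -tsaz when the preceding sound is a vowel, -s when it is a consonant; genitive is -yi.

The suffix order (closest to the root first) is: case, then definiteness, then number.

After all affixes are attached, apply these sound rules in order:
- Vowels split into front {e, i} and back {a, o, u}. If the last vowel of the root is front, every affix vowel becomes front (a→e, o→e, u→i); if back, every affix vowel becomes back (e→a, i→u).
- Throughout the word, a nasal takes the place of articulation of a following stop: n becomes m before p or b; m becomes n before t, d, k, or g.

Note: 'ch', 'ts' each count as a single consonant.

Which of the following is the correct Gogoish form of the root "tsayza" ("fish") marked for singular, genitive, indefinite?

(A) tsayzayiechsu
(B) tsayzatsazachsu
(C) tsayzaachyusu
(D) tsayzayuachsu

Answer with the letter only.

D

Attach case genitive -yi → tsayzayi.
Attach definiteness indefinite -ech → tsayzayiech.
Attach number singular -su → tsayzayiechsu.
Apply vowel harmony: tsayzayiechsu → tsayzayuachsu.
Nasal assimilation: no change.
So the correct form is tsayzayuachsu, option (D).
(A) tsayzayiechsu is wrong: it fails to apply the sound rule(s).
(B) tsayzatsazachsu is wrong: it uses dative instead of genitive for case.
(C) tsayzaachyusu is wrong: it has the affixes in the wrong order.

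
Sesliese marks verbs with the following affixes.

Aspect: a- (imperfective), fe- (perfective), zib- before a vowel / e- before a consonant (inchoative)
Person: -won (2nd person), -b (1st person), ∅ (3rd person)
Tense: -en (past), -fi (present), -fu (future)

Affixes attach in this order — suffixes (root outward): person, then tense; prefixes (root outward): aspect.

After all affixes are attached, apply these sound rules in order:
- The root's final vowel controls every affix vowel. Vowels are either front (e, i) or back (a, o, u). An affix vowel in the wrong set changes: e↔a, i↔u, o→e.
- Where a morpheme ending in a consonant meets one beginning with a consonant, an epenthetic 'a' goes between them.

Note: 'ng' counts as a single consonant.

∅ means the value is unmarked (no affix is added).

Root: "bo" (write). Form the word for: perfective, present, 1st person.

Attach person 1st person -b → bob.
Attach tense present -fi → bobfi.
Attach aspect perfective fe- → febobfi.
Apply vowel harmony: febobfi → fabobfu.
Apply epenthesis: fabobfu → fabobafu.

fabobafu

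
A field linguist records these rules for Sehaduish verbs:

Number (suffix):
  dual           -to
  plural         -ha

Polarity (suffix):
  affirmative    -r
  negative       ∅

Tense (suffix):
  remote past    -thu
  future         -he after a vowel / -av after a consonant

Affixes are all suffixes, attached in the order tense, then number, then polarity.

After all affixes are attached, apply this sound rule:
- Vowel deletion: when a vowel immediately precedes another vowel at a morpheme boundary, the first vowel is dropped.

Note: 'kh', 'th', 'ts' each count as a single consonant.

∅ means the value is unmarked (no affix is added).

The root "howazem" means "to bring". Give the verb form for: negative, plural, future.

Attach tense future -av (after consonant 'm') → howazemav.
Attach number plural -ha → howazemavha.
polarity = negative: zero marking, form stays howazemavha.
Vowel deletion: no change.

howazemavha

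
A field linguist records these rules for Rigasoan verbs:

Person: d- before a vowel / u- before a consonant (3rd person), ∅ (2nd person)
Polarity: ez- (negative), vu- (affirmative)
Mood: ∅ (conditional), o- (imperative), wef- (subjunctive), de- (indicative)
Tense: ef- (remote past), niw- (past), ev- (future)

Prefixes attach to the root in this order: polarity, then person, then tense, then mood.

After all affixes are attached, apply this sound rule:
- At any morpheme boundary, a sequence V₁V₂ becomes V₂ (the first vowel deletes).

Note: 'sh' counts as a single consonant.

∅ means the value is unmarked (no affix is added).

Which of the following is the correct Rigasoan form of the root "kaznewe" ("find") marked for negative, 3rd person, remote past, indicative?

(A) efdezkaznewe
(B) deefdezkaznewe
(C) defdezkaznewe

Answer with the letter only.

Attach polarity negative ez- → ezkaznewe.
Attach person 3rd person d- (before vowel 'e') → dezkaznewe.
Attach tense remote past ef- → efdezkaznewe.
Attach mood indicative de- → deefdezkaznewe.
Apply vowel deletion: deefdezkaznewe → defdezkaznewe.
So the correct form is defdezkaznewe, option (C).
(B) deefdezkaznewe is wrong: it fails to apply the sound rule(s).
(A) efdezkaznewe is wrong: it uses conditional instead of indicative for mood.

C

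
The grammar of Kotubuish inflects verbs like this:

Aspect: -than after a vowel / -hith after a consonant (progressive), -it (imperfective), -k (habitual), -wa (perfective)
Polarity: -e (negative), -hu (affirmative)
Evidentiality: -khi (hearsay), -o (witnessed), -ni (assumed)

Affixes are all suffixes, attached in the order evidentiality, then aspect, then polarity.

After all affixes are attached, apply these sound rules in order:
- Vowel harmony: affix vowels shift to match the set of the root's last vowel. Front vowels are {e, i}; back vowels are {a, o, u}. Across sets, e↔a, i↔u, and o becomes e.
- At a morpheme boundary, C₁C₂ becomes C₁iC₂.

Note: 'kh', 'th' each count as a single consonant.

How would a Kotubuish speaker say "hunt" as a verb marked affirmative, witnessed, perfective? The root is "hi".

Attach evidentiality witnessed -o → hio.
Attach aspect perfective -wa → hiowa.
Attach polarity affirmative -hu → hiowahu.
Apply vowel harmony: hiowahu → hiewehi.
Epenthesis: no change.

hiewehi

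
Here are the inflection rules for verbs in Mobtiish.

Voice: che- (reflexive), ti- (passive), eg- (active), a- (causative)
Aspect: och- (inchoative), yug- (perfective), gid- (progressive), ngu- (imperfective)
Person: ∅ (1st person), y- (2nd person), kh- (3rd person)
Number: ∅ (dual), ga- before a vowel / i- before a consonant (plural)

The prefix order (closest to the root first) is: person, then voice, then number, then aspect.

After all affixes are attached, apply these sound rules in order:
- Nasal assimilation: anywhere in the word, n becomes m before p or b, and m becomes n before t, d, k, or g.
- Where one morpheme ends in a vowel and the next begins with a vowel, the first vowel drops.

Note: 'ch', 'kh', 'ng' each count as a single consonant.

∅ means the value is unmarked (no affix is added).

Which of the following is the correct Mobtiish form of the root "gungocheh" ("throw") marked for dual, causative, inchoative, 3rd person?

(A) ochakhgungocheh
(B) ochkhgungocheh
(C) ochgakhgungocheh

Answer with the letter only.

Attach person 3rd person kh- → khgungocheh.
Attach voice causative a- → akhgungocheh.
number = dual: zero marking, form stays akhgungocheh.
Attach aspect inchoative och- → ochakhgungocheh.
Nasal assimilation: no change.
Vowel deletion: no change.
So the correct form is ochakhgungocheh, option (A).
(C) ochgakhgungocheh is wrong: it uses plural instead of dual for number.
(B) ochkhgungocheh is wrong: it has the affixes in the wrong order.

A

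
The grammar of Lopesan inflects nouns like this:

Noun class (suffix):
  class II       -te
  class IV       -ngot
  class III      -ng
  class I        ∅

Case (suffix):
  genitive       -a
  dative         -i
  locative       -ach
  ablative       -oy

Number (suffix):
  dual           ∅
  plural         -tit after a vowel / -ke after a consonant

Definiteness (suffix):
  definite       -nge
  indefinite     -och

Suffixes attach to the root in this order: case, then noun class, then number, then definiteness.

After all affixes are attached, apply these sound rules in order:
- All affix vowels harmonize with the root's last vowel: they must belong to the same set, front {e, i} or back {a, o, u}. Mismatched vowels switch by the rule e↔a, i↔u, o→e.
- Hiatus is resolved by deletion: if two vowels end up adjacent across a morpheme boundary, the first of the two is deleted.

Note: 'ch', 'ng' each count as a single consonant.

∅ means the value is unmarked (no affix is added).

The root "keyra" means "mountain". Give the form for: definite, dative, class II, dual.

keyrutanga

Attach case dative -i → keyrai.
Attach noun class class II -te → keyraite.
number = dual: zero marking, form stays keyraite.
Attach definiteness definite -nge → keyraitenge.
Apply vowel harmony: keyraitenge → keyrautanga.
Apply vowel deletion: keyrautanga → keyrutanga.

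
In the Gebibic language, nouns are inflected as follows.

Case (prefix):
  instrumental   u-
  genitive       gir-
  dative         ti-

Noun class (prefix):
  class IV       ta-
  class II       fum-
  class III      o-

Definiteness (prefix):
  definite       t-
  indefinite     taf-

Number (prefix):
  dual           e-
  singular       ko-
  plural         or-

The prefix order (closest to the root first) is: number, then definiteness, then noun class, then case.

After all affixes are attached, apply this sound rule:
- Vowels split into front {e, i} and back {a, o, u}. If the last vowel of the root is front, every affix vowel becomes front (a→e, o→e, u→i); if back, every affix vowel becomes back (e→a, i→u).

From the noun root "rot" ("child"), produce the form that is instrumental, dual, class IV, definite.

utatarot

Attach number dual e- → erot.
Attach definiteness definite t- → terot.
Attach noun class class IV ta- → taterot.
Attach case instrumental u- → utaterot.
Apply vowel harmony: utaterot → utatarot.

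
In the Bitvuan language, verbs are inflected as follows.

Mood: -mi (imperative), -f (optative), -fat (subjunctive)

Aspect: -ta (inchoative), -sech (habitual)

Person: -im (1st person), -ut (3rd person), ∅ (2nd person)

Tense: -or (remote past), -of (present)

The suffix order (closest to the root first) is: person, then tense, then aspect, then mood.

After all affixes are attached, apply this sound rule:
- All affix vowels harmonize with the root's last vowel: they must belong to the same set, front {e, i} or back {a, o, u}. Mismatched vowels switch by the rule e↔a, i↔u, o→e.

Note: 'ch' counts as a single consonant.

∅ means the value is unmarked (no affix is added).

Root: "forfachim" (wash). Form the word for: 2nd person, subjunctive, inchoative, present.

forfachimeftefet

person = 2nd person: zero marking, form stays forfachim.
Attach tense present -of → forfachimof.
Attach aspect inchoative -ta → forfachimofta.
Attach mood subjunctive -fat → forfachimoftafat.
Apply vowel harmony: forfachimoftafat → forfachimeftefet.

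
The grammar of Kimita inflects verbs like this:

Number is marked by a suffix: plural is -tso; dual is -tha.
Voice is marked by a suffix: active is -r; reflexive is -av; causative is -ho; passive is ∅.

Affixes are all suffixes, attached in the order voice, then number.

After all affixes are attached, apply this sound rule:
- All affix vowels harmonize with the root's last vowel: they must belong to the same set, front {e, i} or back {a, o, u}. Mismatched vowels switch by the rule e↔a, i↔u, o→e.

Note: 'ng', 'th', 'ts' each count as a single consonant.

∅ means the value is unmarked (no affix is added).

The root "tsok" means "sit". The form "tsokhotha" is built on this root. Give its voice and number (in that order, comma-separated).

Segment: tsok-ho-tha.
voice: -ho → causative.
number: -tha → dual.

causative, dual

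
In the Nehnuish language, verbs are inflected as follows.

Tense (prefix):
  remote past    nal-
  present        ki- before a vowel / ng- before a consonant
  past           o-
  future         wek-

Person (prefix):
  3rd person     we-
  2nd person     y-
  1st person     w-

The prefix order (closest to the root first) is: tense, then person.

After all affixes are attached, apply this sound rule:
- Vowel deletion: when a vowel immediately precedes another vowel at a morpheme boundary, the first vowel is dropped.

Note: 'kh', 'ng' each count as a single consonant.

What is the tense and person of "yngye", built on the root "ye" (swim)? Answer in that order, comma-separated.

present, 2nd person

Segment: y-ng-ye.
tense: ki/ng- → present.
person: y- → 2nd person.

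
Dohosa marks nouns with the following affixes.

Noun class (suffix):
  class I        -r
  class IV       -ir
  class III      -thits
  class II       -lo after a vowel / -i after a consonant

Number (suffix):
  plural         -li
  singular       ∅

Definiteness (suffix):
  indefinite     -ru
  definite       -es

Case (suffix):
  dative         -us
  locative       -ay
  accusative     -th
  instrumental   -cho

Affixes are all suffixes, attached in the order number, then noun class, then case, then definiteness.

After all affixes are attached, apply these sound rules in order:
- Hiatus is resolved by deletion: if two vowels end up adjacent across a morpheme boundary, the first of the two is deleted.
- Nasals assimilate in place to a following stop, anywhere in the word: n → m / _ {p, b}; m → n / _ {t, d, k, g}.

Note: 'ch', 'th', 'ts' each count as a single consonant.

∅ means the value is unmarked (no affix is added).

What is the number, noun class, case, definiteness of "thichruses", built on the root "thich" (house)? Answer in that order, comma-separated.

singular, class I, dative, definite

Segment: thich-r-us-es.
number: ∅ → singular.
noun class: -r → class I.
case: -us → dative.
definiteness: -es → definite.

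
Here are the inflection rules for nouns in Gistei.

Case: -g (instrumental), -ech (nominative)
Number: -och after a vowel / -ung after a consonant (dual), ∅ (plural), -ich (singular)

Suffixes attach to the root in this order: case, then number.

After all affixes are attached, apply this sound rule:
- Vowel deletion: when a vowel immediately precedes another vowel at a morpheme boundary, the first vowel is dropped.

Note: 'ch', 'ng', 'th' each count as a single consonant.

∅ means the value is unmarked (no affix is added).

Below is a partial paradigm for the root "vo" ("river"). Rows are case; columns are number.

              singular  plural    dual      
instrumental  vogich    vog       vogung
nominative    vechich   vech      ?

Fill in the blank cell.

vechung

Attach case nominative -ech → voech.
Attach number dual -ung (after consonant 'ch') → voechung.
Apply vowel deletion: voechung → vechung.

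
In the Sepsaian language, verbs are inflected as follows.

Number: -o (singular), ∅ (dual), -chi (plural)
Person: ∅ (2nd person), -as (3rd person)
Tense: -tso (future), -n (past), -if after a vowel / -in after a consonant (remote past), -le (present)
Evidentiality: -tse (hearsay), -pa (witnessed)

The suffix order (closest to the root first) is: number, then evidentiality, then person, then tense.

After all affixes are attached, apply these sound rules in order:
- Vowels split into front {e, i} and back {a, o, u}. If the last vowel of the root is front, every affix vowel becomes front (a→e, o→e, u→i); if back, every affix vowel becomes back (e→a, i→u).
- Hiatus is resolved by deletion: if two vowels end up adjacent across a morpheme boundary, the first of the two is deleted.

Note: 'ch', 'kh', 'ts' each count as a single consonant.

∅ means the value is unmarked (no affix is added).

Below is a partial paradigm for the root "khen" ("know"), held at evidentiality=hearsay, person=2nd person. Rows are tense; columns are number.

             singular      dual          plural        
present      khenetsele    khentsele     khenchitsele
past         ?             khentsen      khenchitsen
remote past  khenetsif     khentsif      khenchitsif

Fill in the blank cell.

Attach number singular -o → kheno.
Attach evidentiality hearsay -tse → khenotse.
person = 2nd person: zero marking, form stays khenotse.
Attach tense past -n → khenotsen.
Apply vowel harmony: khenotsen → khenetsen.
Vowel deletion: no change.

khenetsen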